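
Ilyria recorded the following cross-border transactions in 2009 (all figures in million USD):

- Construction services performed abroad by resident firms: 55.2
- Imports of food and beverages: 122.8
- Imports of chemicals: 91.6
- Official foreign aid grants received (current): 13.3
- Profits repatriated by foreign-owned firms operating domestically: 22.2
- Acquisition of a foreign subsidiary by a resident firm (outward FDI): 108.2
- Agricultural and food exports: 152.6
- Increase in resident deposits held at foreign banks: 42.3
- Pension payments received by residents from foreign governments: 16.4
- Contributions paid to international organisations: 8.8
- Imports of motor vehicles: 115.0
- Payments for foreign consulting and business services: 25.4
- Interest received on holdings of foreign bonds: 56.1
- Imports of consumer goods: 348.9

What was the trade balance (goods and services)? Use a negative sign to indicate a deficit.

Goods: -122.8 - 348.9 - 115.0 - 91.6 + 152.6 = -525.7
Services: -25.4 + 55.2 = 29.8
Trade balance = -525.7 + 29.8 = -495.9
(Excluded from the trade balance — secondary income: official foreign aid grants received (current) 13.3, pension payments received by residents from foreign governments 16.4, contributions paid to international organisations 8.8; primary income: profits repatriated by foreign-owned firms operating domestically 22.2, interest received on holdings of foreign bonds 56.1; financial account: acquisition of a foreign subsidiary by a resident firm (outward FDI) 108.2, increase in resident deposits held at foreign banks 42.3.)

-495.9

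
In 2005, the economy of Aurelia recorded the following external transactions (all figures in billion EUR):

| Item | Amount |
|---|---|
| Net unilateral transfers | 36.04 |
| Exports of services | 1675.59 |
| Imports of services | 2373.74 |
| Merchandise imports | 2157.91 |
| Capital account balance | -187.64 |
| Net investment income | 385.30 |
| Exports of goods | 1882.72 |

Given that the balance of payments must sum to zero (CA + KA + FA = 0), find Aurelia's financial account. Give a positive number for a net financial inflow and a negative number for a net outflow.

739.64

Goods balance = 1882.72 - 2157.91 = -275.19
Services balance = 1675.59 - 2373.74 = -698.15
Trade balance (goods + services) = -275.19 + (-698.15) = -973.34
Net primary income = 385.30
Net secondary income = 36.04
Current account = -973.34 + 385.30 + 36.04 = -552.00
Financial account = -(-552.00 + (-187.64)) = 739.64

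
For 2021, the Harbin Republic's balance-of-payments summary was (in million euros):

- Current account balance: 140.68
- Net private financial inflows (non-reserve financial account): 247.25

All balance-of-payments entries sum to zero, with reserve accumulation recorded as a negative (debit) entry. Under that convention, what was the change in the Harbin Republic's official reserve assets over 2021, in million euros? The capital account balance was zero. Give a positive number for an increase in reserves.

Official reserve transactions balance = -(140.68 + 247.25) = -387.93
An accumulation of reserves is recorded as a debit (negative entry), so the change in the stock of reserves is the negative of that balance.
Change in official reserves = -(-387.93) = 387.93

387.93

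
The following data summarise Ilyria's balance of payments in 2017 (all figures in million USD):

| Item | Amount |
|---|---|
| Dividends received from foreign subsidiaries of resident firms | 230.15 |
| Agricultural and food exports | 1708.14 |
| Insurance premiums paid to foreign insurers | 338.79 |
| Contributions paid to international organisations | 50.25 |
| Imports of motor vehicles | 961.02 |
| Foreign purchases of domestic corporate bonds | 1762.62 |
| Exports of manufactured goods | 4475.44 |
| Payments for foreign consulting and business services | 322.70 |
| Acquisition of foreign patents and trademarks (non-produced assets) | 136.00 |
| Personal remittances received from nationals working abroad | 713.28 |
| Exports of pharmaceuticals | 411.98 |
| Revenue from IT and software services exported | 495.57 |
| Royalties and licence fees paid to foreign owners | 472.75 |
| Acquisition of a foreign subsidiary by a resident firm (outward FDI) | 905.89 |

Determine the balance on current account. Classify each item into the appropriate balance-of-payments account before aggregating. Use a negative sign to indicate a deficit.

Goods: 1708.14 + 411.98 - 961.02 + 4475.44 = 5634.54
Services: -322.70 - 338.79 + 495.57 - 472.75 = -638.67
Primary income: 230.15
Secondary income: -50.25 + 713.28 = 663.03
Current account = 5634.54 + (-638.67) + 230.15 + 663.03 = 5889.05
(Excluded from the current account — financial account: foreign purchases of domestic corporate bonds 1762.62, acquisition of a foreign subsidiary by a resident firm (outward FDI) 905.89; capital account: acquisition of foreign patents and trademarks (non-produced assets) 136.00.)

5889.05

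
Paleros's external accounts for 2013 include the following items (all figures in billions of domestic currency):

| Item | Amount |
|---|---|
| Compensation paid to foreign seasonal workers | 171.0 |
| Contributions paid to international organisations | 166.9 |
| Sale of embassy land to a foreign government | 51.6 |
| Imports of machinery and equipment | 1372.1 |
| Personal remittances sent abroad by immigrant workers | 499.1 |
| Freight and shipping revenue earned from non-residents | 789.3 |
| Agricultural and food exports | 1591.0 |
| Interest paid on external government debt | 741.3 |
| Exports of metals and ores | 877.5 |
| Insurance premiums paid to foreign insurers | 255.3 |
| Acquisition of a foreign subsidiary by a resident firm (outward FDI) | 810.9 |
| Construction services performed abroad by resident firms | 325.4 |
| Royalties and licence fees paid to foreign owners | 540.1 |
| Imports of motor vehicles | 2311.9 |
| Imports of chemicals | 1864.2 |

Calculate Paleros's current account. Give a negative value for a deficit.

-4338.7

Goods: -1864.2 + 877.5 - 1372.1 + 1591.0 - 2311.9 = -3079.7
Services: 325.4 + 789.3 - 540.1 - 255.3 = 319.3
Primary income: -741.3 - 171.0 = -912.3
Secondary income: -499.1 - 166.9 = -666.0
Current account = (-3079.7) + 319.3 + (-912.3) + (-666.0) = -4338.7
(Excluded from the current account — capital account: sale of embassy land to a foreign government 51.6; financial account: acquisition of a foreign subsidiary by a resident firm (outward FDI) 810.9.)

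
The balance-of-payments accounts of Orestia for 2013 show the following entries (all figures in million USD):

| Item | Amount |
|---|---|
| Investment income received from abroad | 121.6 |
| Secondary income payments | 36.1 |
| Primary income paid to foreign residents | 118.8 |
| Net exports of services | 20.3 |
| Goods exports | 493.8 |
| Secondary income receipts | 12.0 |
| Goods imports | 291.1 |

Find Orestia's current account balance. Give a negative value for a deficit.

Goods balance = 493.8 - 291.1 = 202.7
Services balance = 20.3
Trade balance (goods + services) = 202.7 + 20.3 = 223.0
Net primary income = 121.6 - 118.8 = 2.8
Net secondary income = 12.0 - 36.1 = -24.1
Current account = 223.0 + 2.8 + (-24.1) = 201.7

201.7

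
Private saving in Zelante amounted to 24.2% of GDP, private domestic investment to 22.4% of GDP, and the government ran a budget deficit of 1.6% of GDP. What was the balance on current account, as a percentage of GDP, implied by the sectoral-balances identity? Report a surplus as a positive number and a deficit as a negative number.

By the sectoral-balances identity, CA = (S_private - I) + (T - G).
Private balance = 24.2 - 22.4 = 1.8
Government balance (T - G) = -1.6
CA = 1.8 + (-1.6) = 0.2

0.2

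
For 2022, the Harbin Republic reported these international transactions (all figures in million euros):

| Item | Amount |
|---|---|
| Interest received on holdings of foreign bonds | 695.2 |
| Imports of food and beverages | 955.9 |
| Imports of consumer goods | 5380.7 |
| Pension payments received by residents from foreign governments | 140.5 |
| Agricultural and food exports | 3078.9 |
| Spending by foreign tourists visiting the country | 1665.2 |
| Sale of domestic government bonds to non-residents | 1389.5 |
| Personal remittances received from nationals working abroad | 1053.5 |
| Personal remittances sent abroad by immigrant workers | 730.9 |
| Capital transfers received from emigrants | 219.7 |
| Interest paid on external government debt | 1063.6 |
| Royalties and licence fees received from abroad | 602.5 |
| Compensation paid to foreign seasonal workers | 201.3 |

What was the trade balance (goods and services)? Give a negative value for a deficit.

Goods: -955.9 - 5380.7 + 3078.9 = -3257.7
Services: 1665.2 + 602.5 = 2267.7
Trade balance = -3257.7 + 2267.7 = -990.0
(Excluded from the trade balance — primary income: interest received on holdings of foreign bonds 695.2, interest paid on external government debt 1063.6, compensation paid to foreign seasonal workers 201.3; secondary income: pension payments received by residents from foreign governments 140.5, personal remittances received from nationals working abroad 1053.5, personal remittances sent abroad by immigrant workers 730.9; financial account: sale of domestic government bonds to non-residents 1389.5; capital account: capital transfers received from emigrants 219.7.)

-990.0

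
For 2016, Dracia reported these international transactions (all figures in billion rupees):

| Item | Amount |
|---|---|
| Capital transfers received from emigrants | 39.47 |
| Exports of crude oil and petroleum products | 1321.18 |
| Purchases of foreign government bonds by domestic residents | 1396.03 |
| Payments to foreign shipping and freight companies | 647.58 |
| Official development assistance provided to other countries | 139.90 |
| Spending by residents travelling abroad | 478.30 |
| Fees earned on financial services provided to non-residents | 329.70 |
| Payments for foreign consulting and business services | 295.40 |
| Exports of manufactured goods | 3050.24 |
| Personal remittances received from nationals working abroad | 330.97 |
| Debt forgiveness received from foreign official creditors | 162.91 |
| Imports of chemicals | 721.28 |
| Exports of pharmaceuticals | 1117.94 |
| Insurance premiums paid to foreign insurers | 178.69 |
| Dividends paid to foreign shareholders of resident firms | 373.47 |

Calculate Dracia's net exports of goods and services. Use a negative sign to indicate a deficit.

3497.81

Goods: 1321.18 + 3050.24 - 721.28 + 1117.94 = 4768.08
Services: -647.58 + 329.70 - 478.30 - 178.69 - 295.40 = -1270.27
Trade balance = 4768.08 + (-1270.27) = 3497.81
(Excluded from the trade balance — capital account: capital transfers received from emigrants 39.47, debt forgiveness received from foreign official creditors 162.91; financial account: purchases of foreign government bonds by domestic residents 1396.03; secondary income: official development assistance provided to other countries 139.90, personal remittances received from nationals working abroad 330.97; primary income: dividends paid to foreign shareholders of resident firms 373.47.)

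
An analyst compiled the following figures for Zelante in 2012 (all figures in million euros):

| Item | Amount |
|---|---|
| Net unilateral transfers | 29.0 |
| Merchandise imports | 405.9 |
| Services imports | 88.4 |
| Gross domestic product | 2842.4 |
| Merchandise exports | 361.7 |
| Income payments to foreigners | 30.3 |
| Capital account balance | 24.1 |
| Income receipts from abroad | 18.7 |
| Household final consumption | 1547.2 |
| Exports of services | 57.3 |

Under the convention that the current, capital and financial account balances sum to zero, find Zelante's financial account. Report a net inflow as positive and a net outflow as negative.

Goods balance = 361.7 - 405.9 = -44.2
Services balance = 57.3 - 88.4 = -31.1
Trade balance (goods + services) = -44.2 + (-31.1) = -75.3
Net primary income = 18.7 - 30.3 = -11.6
Net secondary income = 29.0
Current account = -75.3 + (-11.6) + 29.0 = -57.9
Financial account = -(-57.9 + 24.1) = 33.8

33.8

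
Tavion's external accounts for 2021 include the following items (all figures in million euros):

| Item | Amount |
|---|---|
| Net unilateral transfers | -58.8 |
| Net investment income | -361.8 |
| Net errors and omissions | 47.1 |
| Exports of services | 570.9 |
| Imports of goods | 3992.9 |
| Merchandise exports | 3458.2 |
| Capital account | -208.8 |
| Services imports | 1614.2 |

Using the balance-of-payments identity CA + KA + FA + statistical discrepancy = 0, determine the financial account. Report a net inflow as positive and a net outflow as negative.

2160.3

Goods balance = 3458.2 - 3992.9 = -534.7
Services balance = 570.9 - 1614.2 = -1043.3
Trade balance (goods + services) = -534.7 + (-1043.3) = -1578.0
Net primary income = -361.8
Net secondary income = -58.8
Current account = -1578.0 + (-361.8) + (-58.8) = -1998.6
Financial account = -(-1998.6 + (-208.8) + 47.1) = 2160.3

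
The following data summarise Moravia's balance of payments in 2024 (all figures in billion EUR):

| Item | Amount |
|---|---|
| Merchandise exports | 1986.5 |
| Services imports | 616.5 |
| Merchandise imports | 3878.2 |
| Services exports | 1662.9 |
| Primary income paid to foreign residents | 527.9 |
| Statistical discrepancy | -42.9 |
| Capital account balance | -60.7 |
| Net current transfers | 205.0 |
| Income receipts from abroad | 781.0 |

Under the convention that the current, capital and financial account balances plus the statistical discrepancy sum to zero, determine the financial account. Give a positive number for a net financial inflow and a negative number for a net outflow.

490.8

Goods balance = 1986.5 - 3878.2 = -1891.7
Services balance = 1662.9 - 616.5 = 1046.4
Trade balance (goods + services) = -1891.7 + 1046.4 = -845.3
Net primary income = 781.0 - 527.9 = 253.1
Net secondary income = 205.0
Current account = -845.3 + 253.1 + 205.0 = -387.2
Financial account = -(-387.2 + (-60.7) + (-42.9)) = 490.8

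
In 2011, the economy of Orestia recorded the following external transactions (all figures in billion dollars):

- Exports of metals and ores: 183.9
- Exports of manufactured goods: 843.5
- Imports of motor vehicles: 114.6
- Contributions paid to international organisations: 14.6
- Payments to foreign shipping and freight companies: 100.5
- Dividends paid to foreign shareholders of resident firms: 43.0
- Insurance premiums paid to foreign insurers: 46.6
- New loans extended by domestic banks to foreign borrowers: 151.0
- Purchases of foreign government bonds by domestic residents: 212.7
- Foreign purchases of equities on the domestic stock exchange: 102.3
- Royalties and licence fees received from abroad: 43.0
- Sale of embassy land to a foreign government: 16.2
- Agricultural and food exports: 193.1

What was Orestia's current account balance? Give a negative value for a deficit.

944.2

Goods: 183.9 + 193.1 - 114.6 + 843.5 = 1105.9
Services: 43.0 - 100.5 - 46.6 = -104.1
Primary income: -43.0
Secondary income: -14.6
Current account = 1105.9 + (-104.1) + (-43.0) + (-14.6) = 944.2
(Excluded from the current account — financial account: new loans extended by domestic banks to foreign borrowers 151.0, purchases of foreign government bonds by domestic residents 212.7, foreign purchases of equities on the domestic stock exchange 102.3; capital account: sale of embassy land to a foreign government 16.2.)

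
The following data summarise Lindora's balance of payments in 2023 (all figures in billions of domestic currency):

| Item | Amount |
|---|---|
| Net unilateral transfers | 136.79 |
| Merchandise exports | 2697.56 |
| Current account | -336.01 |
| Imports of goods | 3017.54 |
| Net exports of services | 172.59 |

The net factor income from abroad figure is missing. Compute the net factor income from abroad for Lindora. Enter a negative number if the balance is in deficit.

Current account = goods balance + services balance + net primary income + net secondary income
Sum of the known components = -10.60
Net factor income from abroad = CA - (known components) = -336.01 - (-10.60) = -325.41

-325.41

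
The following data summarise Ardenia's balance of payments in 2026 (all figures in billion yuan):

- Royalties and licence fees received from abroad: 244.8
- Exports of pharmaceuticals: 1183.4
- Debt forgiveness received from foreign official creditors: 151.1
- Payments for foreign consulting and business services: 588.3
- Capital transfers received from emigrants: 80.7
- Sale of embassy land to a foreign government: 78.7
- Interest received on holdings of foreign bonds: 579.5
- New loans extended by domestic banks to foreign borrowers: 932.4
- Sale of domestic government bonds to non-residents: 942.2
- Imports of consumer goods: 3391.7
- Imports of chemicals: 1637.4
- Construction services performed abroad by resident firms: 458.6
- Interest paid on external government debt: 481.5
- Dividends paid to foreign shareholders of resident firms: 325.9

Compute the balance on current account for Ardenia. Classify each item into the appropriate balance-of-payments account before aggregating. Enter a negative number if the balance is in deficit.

Goods: -3391.7 - 1637.4 + 1183.4 = -3845.7
Services: -588.3 + 458.6 + 244.8 = 115.1
Primary income: 579.5 - 325.9 - 481.5 = -227.9
Current account = (-3845.7) + 115.1 + (-227.9) = -3958.5
(Excluded from the current account — capital account: debt forgiveness received from foreign official creditors 151.1, capital transfers received from emigrants 80.7, sale of embassy land to a foreign government 78.7; financial account: new loans extended by domestic banks to foreign borrowers 932.4, sale of domestic government bonds to non-residents 942.2.)

-3958.5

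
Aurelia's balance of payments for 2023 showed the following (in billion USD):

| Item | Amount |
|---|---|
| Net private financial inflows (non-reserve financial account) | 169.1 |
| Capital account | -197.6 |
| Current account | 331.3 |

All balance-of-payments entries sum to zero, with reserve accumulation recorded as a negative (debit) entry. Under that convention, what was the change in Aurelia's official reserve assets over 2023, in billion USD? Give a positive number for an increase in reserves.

302.8

Official reserve transactions balance = -(331.3 + (-197.6) + 169.1) = -302.8
An accumulation of reserves is recorded as a debit (negative entry), so the change in the stock of reserves is the negative of that balance.
Change in official reserves = -(-302.8) = 302.8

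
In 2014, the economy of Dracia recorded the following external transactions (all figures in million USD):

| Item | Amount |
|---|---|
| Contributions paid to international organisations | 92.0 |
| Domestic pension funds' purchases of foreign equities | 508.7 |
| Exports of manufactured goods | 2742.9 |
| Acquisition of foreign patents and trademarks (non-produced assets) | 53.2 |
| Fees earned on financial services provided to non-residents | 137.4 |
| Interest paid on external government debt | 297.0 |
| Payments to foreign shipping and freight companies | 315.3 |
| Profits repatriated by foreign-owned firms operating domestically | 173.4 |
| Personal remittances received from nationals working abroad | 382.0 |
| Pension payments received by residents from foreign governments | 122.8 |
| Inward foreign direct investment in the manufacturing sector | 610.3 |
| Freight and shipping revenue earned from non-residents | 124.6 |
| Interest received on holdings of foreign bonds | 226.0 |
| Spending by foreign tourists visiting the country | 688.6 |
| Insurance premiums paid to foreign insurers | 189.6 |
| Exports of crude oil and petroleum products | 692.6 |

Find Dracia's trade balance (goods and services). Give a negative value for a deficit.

3881.2

Goods: 2742.9 + 692.6 = 3435.5
Services: -315.3 - 189.6 + 124.6 + 688.6 + 137.4 = 445.7
Trade balance = 3435.5 + 445.7 = 3881.2
(Excluded from the trade balance — secondary income: contributions paid to international organisations 92.0, personal remittances received from nationals working abroad 382.0, pension payments received by residents from foreign governments 122.8; financial account: domestic pension funds' purchases of foreign equities 508.7, inward foreign direct investment in the manufacturing sector 610.3; capital account: acquisition of foreign patents and trademarks (non-produced assets) 53.2; primary income: interest paid on external government debt 297.0, profits repatriated by foreign-owned firms operating domestically 173.4, interest received on holdings of foreign bonds 226.0.)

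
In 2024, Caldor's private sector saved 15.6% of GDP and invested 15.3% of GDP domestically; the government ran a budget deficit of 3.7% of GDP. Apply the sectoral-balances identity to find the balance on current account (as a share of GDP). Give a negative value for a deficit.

-3.4

By the sectoral-balances identity, CA = (S_private - I) + (T - G).
Private balance = 15.6 - 15.3 = 0.3
Government balance (T - G) = -3.7
CA = 0.3 + (-3.7) = -3.4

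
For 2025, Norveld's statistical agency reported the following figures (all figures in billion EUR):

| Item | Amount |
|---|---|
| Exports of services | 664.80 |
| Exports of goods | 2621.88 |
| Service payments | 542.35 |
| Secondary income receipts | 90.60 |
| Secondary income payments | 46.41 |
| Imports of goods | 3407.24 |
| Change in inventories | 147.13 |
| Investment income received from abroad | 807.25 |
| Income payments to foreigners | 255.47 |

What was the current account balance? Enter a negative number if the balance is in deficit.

Goods balance = 2621.88 - 3407.24 = -785.36
Services balance = 664.80 - 542.35 = 122.45
Trade balance (goods + services) = -785.36 + 122.45 = -662.91
Net primary income = 807.25 - 255.47 = 551.78
Net secondary income = 90.60 - 46.41 = 44.19
Current account = -662.91 + 551.78 + 44.19 = -66.94

-66.94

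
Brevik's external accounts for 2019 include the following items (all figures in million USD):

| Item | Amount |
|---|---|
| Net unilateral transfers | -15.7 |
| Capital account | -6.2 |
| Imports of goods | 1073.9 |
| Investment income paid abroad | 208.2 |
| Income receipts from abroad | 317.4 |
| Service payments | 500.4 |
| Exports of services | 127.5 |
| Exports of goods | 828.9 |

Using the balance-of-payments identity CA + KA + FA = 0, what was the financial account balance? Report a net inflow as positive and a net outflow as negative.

530.6

Goods balance = 828.9 - 1073.9 = -245.0
Services balance = 127.5 - 500.4 = -372.9
Trade balance (goods + services) = -245.0 + (-372.9) = -617.9
Net primary income = 317.4 - 208.2 = 109.2
Net secondary income = -15.7
Current account = -617.9 + 109.2 + (-15.7) = -524.4
Financial account = -(-524.4 + (-6.2)) = 530.6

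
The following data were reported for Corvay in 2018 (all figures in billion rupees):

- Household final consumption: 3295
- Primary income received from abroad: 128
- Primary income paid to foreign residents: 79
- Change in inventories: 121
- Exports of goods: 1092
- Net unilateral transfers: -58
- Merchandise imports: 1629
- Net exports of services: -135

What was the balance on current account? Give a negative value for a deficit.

Goods balance = 1092 - 1629 = -537
Services balance = -135
Trade balance (goods + services) = -537 + (-135) = -672
Net primary income = 128 - 79 = 49
Net secondary income = -58
Current account = -672 + 49 + (-58) = -681

-681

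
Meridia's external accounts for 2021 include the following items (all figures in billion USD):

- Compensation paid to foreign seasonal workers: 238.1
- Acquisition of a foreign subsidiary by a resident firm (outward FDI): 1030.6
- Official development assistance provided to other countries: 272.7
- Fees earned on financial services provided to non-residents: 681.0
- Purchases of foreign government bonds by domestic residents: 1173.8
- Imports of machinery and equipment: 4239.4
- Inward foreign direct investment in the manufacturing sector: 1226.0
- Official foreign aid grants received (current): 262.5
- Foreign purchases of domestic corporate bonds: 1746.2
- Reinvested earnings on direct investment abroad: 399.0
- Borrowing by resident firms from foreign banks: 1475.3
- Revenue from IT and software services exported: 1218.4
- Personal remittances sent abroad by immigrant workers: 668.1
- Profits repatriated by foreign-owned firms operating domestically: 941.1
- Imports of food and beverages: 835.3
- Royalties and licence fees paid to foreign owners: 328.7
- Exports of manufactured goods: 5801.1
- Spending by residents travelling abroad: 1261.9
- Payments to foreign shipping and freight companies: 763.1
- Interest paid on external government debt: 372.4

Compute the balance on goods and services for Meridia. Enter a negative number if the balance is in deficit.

272.1

Goods: 5801.1 - 835.3 - 4239.4 = 726.4
Services: -328.7 + 681.0 - 1261.9 - 763.1 + 1218.4 = -454.3
Trade balance = 726.4 + (-454.3) = 272.1
(Excluded from the trade balance — primary income: compensation paid to foreign seasonal workers 238.1, reinvested earnings on direct investment abroad 399.0, profits repatriated by foreign-owned firms operating domestically 941.1, interest paid on external government debt 372.4; financial account: acquisition of a foreign subsidiary by a resident firm (outward FDI) 1030.6, purchases of foreign government bonds by domestic residents 1173.8, inward foreign direct investment in the manufacturing sector 1226.0, foreign purchases of domestic corporate bonds 1746.2, borrowing by resident firms from foreign banks 1475.3; secondary income: official development assistance provided to other countries 272.7, official foreign aid grants received (current) 262.5, personal remittances sent abroad by immigrant workers 668.1.)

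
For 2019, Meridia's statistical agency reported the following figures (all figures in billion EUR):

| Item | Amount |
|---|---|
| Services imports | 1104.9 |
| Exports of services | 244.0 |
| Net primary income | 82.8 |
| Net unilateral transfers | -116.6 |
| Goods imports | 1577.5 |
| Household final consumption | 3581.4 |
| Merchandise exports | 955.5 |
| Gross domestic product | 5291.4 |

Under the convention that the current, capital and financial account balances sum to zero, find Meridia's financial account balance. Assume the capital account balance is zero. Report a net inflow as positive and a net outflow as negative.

1516.7

Goods balance = 955.5 - 1577.5 = -622.0
Services balance = 244.0 - 1104.9 = -860.9
Trade balance (goods + services) = -622.0 + (-860.9) = -1482.9
Net primary income = 82.8
Net secondary income = -116.6
Current account = -1482.9 + 82.8 + (-116.6) = -1516.7
Financial account = -(-1516.7) = 1516.7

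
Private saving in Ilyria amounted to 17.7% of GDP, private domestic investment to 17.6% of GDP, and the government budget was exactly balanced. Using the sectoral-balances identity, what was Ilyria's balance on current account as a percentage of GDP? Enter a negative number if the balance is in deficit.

By the sectoral-balances identity, CA = (S_private - I) + (T - G).
Private balance = 17.7 - 17.6 = 0.1
Government balance (T - G) = 0
CA = 0.1 + -0.0 = 0.1

0.1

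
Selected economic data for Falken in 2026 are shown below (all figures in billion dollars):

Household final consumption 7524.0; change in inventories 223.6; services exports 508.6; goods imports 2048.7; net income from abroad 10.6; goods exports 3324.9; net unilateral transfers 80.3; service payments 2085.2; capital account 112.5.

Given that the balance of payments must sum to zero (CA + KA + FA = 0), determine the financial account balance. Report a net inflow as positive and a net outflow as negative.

97.0

Goods balance = 3324.9 - 2048.7 = 1276.2
Services balance = 508.6 - 2085.2 = -1576.6
Trade balance (goods + services) = 1276.2 + (-1576.6) = -300.4
Net primary income = 10.6
Net secondary income = 80.3
Current account = -300.4 + 10.6 + 80.3 = -209.5
Financial account = -(-209.5 + 112.5) = 97.0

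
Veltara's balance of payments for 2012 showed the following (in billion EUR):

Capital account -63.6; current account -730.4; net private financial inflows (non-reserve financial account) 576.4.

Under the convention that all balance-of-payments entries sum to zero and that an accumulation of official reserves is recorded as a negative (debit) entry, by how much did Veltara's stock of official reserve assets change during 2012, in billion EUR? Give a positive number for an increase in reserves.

-217.6

Official reserve transactions balance = -((-730.4) + (-63.6) + 576.4) = 217.6
An accumulation of reserves is recorded as a debit (negative entry), so the change in the stock of reserves is the negative of that balance.
Change in official reserves = -(217.6) = -217.6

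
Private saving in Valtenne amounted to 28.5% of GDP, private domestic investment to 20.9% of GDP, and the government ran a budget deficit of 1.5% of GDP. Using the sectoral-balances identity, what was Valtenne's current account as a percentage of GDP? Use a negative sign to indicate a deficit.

6.1

By the sectoral-balances identity, CA = (S_private - I) + (T - G).
Private balance = 28.5 - 20.9 = 7.6
Government balance (T - G) = -1.5
CA = 7.6 + (-1.5) = 6.1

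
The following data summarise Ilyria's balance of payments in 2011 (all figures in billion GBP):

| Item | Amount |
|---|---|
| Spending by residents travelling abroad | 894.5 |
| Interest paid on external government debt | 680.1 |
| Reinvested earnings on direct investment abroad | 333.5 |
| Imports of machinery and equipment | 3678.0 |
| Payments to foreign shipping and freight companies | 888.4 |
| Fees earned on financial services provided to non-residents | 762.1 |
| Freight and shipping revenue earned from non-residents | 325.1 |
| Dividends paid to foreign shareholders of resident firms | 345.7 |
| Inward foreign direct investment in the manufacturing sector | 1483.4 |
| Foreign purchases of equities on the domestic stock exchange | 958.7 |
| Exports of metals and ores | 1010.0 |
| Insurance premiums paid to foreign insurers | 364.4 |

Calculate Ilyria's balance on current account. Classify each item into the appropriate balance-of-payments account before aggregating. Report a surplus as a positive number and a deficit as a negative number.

Goods: 1010.0 - 3678.0 = -2668.0
Services: -894.5 + 762.1 - 888.4 + 325.1 - 364.4 = -1060.1
Primary income: -345.7 - 680.1 + 333.5 = -692.3
Current account = (-2668.0) + (-1060.1) + (-692.3) = -4420.4
(Excluded from the current account — financial account: inward foreign direct investment in the manufacturing sector 1483.4, foreign purchases of equities on the domestic stock exchange 958.7.)

-4420.4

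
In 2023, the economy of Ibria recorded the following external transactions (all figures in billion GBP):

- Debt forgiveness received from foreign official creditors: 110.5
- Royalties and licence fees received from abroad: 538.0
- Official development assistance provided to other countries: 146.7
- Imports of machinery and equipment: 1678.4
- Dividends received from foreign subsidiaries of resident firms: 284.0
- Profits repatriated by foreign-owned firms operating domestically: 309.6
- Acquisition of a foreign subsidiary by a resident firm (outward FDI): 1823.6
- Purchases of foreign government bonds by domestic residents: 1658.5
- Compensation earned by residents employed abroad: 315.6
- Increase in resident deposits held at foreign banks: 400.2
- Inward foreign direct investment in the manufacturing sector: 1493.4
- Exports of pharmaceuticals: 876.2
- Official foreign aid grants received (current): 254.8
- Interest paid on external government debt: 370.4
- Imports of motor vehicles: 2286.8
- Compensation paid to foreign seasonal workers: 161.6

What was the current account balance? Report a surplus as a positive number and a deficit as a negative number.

-2684.9

Goods: -2286.8 - 1678.4 + 876.2 = -3089.0
Services: 538.0
Primary income: -161.6 + 284.0 - 309.6 + 315.6 - 370.4 = -242.0
Secondary income: -146.7 + 254.8 = 108.1
Current account = (-3089.0) + 538.0 + (-242.0) + 108.1 = -2684.9
(Excluded from the current account — capital account: debt forgiveness received from foreign official creditors 110.5; financial account: acquisition of a foreign subsidiary by a resident firm (outward FDI) 1823.6, purchases of foreign government bonds by domestic residents 1658.5, increase in resident deposits held at foreign banks 400.2, inward foreign direct investment in the manufacturing sector 1493.4.)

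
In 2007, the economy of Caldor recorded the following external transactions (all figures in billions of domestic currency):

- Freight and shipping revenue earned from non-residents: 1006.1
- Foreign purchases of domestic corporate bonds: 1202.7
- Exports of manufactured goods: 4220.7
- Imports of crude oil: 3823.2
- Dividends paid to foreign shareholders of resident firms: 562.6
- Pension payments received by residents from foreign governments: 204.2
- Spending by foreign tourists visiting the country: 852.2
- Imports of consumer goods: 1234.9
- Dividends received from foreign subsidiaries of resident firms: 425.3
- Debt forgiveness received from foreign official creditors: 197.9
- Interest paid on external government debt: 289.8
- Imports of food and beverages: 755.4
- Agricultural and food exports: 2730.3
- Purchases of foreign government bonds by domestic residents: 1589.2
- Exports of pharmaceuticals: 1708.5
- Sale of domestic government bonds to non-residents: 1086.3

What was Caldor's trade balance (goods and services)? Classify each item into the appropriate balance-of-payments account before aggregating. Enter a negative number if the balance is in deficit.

4704.3

Goods: 2730.3 + 1708.5 - 755.4 - 3823.2 - 1234.9 + 4220.7 = 2846.0
Services: 1006.1 + 852.2 = 1858.3
Trade balance = 2846.0 + 1858.3 = 4704.3
(Excluded from the trade balance — financial account: foreign purchases of domestic corporate bonds 1202.7, purchases of foreign government bonds by domestic residents 1589.2, sale of domestic government bonds to non-residents 1086.3; primary income: dividends paid to foreign shareholders of resident firms 562.6, dividends received from foreign subsidiaries of resident firms 425.3, interest paid on external government debt 289.8; secondary income: pension payments received by residents from foreign governments 204.2; capital account: debt forgiveness received from foreign official creditors 197.9.)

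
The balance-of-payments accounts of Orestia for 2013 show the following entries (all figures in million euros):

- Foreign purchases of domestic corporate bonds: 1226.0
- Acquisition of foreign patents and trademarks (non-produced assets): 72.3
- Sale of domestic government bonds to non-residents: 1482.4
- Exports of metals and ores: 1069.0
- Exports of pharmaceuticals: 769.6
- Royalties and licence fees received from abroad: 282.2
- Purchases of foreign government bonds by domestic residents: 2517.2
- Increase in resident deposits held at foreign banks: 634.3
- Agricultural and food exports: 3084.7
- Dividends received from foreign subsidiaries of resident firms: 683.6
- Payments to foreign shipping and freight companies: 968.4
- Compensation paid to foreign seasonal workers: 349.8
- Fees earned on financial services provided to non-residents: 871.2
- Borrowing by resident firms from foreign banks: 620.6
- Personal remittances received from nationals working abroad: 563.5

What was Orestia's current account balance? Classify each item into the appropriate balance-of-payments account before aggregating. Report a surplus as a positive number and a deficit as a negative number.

6005.6

Goods: 3084.7 + 769.6 + 1069.0 = 4923.3
Services: -968.4 + 282.2 + 871.2 = 185.0
Primary income: -349.8 + 683.6 = 333.8
Secondary income: 563.5
Current account = 4923.3 + 185.0 + 333.8 + 563.5 = 6005.6
(Excluded from the current account — financial account: foreign purchases of domestic corporate bonds 1226.0, sale of domestic government bonds to non-residents 1482.4, purchases of foreign government bonds by domestic residents 2517.2, increase in resident deposits held at foreign banks 634.3, borrowing by resident firms from foreign banks 620.6; capital account: acquisition of foreign patents and trademarks (non-produced assets) 72.3.)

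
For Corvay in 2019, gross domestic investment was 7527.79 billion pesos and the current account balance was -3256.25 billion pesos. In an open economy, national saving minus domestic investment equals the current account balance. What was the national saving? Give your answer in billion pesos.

4271.54

S = I + CA = 7527.79 + (-3256.25) = 4271.54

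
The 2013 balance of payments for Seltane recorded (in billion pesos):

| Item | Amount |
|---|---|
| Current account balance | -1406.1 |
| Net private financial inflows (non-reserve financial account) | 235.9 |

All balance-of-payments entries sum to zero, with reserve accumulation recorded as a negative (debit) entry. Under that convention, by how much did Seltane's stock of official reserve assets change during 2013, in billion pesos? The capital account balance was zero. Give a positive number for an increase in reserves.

-1170.2

Official reserve transactions balance = -((-1406.1) + 235.9) = 1170.2
An accumulation of reserves is recorded as a debit (negative entry), so the change in the stock of reserves is the negative of that balance.
Change in official reserves = -(1170.2) = -1170.2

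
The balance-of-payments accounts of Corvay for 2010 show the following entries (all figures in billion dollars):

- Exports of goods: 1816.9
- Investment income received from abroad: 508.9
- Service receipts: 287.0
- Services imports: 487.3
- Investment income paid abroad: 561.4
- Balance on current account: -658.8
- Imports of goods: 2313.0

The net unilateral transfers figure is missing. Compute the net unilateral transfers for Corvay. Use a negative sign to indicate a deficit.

90.1

Current account = goods balance + services balance + net primary income + net secondary income
Sum of the known components = -748.9
Net unilateral transfers = CA - (known components) = -658.8 - (-748.9) = 90.1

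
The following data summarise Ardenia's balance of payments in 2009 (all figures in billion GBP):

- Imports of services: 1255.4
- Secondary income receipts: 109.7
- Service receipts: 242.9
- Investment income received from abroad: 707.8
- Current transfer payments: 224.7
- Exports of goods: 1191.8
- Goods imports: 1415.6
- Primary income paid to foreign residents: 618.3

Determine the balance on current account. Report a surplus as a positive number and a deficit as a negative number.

-1261.8

Goods balance = 1191.8 - 1415.6 = -223.8
Services balance = 242.9 - 1255.4 = -1012.5
Trade balance (goods + services) = -223.8 + (-1012.5) = -1236.3
Net primary income = 707.8 - 618.3 = 89.5
Net secondary income = 109.7 - 224.7 = -115.0
Current account = -1236.3 + 89.5 + (-115.0) = -1261.8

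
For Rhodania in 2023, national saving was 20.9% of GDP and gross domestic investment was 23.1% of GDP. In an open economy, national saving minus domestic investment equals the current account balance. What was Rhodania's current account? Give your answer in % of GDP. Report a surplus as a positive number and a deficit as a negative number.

-2.2

CA = S - I = 20.9 - 23.1 = -2.2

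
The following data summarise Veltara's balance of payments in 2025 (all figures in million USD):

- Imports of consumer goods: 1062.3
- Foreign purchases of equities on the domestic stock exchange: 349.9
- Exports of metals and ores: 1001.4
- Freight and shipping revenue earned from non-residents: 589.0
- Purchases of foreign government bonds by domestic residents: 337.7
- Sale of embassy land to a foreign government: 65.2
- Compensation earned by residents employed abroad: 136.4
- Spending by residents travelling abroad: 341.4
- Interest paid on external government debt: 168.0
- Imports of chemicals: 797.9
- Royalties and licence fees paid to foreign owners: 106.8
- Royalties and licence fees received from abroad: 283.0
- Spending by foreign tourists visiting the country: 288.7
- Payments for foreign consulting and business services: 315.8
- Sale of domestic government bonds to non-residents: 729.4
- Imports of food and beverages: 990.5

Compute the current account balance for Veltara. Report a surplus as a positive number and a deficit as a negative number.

-1484.2

Goods: -1062.3 - 990.5 - 797.9 + 1001.4 = -1849.3
Services: 283.0 + 589.0 + 288.7 - 106.8 - 341.4 - 315.8 = 396.7
Primary income: 136.4 - 168.0 = -31.6
Current account = (-1849.3) + 396.7 + (-31.6) = -1484.2
(Excluded from the current account — financial account: foreign purchases of equities on the domestic stock exchange 349.9, purchases of foreign government bonds by domestic residents 337.7, sale of domestic government bonds to non-residents 729.4; capital account: sale of embassy land to a foreign government 65.2.)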